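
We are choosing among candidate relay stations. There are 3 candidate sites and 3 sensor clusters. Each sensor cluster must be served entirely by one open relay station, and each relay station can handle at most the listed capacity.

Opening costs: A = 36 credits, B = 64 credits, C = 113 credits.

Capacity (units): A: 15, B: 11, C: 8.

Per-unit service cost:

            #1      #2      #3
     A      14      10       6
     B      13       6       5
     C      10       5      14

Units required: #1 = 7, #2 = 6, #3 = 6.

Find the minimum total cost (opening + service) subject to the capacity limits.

Minimum total cost: 270

Open {A, B}: #1→A 14·7=98, #2→B 6·6=36, #3→A 6·6=36.
Loads: A carries 13/15, B carries 6/11. Service 170; fixed 100; total 270.
Next best feasible plan costs 287.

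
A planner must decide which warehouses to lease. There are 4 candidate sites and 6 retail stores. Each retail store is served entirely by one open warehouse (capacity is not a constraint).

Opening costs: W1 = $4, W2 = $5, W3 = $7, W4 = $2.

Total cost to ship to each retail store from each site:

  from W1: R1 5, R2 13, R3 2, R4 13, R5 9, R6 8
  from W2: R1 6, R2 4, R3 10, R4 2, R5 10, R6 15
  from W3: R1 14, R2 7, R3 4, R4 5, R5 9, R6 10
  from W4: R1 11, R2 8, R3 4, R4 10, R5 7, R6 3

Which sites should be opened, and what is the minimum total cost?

Open W2 and W4; minimum total cost 33.

For any fixed open set, each retail store goes to its cheapest open site; total = fixed + service.
{W2, W4}: R1→W2 6, R2→W2 4, R3→W4 4, R4→W2 2, R5→W4 7, R6→W4 3. Service 26; fixed 7; total 33.
{W1, W2, W4}: service 23 + fixed 11 = 34
{W1, W2}: R1→W1 5, R2→W2 4, R3→W1 2, R4→W2 2, R5→W1 9, R6→W1 8. Service 30; fixed 9; total 39.
{W1, W2, W3, W4}: service 23 + fixed 18 = 41
No other subset beats 33.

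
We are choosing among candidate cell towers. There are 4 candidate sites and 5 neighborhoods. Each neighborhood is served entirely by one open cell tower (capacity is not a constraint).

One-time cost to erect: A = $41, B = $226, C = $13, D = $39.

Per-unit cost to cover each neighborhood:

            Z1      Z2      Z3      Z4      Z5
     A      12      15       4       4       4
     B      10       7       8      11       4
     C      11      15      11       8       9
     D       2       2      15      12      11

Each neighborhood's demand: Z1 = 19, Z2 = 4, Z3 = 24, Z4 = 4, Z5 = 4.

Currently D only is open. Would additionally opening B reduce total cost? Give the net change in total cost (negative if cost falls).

Current service cost with {D}: 498.
Adding B: each neighborhood re-picks its cheapest; new service cost 298, saving 200.
Extra fixed cost: 226. Net change = 226 − 200 = 26.
(Totals: 537 → 563.)

No — net change +26 (cost rises by 26).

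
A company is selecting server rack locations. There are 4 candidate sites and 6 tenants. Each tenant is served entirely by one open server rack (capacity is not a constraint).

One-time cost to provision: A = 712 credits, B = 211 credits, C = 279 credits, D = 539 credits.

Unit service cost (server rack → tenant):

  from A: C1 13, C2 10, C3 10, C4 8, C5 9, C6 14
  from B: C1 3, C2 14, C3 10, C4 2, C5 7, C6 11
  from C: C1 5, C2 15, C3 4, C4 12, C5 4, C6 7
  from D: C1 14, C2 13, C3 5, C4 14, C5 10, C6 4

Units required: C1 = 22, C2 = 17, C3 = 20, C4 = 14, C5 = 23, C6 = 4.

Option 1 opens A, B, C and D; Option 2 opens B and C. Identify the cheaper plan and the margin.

Option 2 is cheaper by 1171.

Option 1: {A, B, C, D}: C1→B 3·22=66, C2→A 10·17=170, C3→C 4·20=80, C4→B 2·14=28, C5→C 4·23=92, C6→D 4·4=16. Service 452; fixed 1741; total 2193.
Option 2: {B, C}: C1→B 3·22=66, C2→B 14·17=238, C3→C 4·20=80, C4→B 2·14=28, C5→C 4·23=92, C6→C 7·4=28. Service 532; fixed 490; total 1022.
Difference: |2193 − 1022| = 1171.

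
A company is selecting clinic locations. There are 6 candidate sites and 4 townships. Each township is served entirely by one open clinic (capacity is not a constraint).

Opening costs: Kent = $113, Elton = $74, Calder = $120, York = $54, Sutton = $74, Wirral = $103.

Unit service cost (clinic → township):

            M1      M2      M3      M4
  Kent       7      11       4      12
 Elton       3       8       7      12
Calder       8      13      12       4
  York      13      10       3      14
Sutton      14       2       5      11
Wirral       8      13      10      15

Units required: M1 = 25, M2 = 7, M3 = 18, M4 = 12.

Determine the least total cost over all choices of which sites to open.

For any fixed open set, each township goes to its cheapest open site; total = fixed + service.
{Elton, York}: M1→Elton 3·25=75, M2→Elton 8·7=56, M3→York 3·18=54, M4→Elton 12·12=144. Service 329; fixed 128; total 457.
{Elton, Sutton}: service 311 + fixed 148 = 459
{Elton}: service 401 + fixed 74 = 475
{Kent, Elton, Calder, York, Sutton, Wirral}: service 191 + fixed 538 = 729
No other subset beats 457.

Minimum total cost: 457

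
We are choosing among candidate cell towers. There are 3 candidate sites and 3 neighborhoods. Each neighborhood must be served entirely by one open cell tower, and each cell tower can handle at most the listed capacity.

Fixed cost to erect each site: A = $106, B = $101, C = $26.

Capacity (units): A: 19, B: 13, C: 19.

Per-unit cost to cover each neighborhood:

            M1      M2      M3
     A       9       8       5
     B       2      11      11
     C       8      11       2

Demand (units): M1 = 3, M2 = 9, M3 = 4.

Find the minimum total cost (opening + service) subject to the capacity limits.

Open {C}: M1→C 8·3=24, M2→C 11·9=99, M3→C 2·4=8.
Loads: C carries 16/19. Service 131; fixed 26; total 157.
Next best feasible plan costs 225.

Minimum total cost: 157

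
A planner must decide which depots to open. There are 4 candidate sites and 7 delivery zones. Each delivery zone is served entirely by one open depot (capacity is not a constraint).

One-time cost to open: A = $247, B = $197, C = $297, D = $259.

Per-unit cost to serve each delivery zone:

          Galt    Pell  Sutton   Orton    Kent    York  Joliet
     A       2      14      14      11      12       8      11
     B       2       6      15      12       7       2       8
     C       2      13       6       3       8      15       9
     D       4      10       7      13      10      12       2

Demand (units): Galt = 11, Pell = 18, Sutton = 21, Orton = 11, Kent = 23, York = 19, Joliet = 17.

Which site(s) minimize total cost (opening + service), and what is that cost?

Open B and D; minimum total cost 1098.

For any fixed open set, each delivery zone goes to its cheapest open site; total = fixed + service.
{B, D}: Galt→B 2·11=22, Pell→B 6·18=108, Sutton→D 7·21=147, Orton→B 12·11=132, Kent→B 7·23=161, York→B 2·19=38, Joliet→D 2·17=34. Service 642; fixed 456; total 1098.
{B}: Galt→B 2·11=22, Pell→B 6·18=108, Sutton→B 15·21=315, Orton→B 12·11=132, Kent→B 7·23=161, York→B 2·19=38, Joliet→B 8·17=136. Service 912; fixed 197; total 1109.
{B, C}: Galt→B 2·11=22, Pell→B 6·18=108, Sutton→C 6·21=126, Orton→C 3·11=33, Kent→B 7·23=161, York→B 2·19=38, Joliet→B 8·17=136. Service 624; fixed 494; total 1118.
{A, B, C, D}: Galt→A 2·11=22, Pell→B 6·18=108, Sutton→C 6·21=126, Orton→C 3·11=33, Kent→B 7·23=161, York→B 2·19=38, Joliet→D 2·17=34. Service 522; fixed 1000; total 1522.
No other subset beats 1098.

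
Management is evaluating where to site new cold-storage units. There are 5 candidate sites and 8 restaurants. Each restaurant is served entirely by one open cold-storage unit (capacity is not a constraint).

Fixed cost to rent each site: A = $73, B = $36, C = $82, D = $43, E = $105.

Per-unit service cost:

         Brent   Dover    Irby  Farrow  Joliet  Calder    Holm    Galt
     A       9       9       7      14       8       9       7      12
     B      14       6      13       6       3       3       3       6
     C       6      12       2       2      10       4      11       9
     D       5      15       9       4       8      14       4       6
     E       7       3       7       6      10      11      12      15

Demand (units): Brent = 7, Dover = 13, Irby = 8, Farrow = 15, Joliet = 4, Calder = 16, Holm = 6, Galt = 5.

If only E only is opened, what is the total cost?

Total cost: 702

Each restaurant is assigned to its cheapest site among the open ones.
{E}: Brent→E 7·7=49, Dover→E 3·13=39, Irby→E 7·8=56, Farrow→E 6·15=90, Joliet→E 10·4=40, Calder→E 11·16=176, Holm→E 12·6=72, Galt→E 15·5=75. Service 597; fixed 105; total 702.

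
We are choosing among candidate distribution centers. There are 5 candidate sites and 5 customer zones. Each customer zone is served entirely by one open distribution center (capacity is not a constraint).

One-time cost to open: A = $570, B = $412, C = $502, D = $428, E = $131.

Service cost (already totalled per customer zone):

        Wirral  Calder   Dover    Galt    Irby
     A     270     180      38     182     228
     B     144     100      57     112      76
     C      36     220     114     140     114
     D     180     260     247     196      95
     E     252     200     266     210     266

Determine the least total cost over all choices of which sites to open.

Minimum total cost: 901

For any fixed open set, each customer zone goes to its cheapest open site; total = fixed + service.
{B}: Wirral→B 144, Calder→B 100, Dover→B 57, Galt→B 112, Irby→B 76. Service 489; fixed 412; total 901.
{B, E}: service 489 + fixed 543 = 1032
{C}: service 624 + fixed 502 = 1126
{A, B, C, D, E}: Wirral→C 36, Calder→B 100, Dover→A 38, Galt→B 112, Irby→B 76. Service 362; fixed 2043; total 2405.
No other subset beats 901.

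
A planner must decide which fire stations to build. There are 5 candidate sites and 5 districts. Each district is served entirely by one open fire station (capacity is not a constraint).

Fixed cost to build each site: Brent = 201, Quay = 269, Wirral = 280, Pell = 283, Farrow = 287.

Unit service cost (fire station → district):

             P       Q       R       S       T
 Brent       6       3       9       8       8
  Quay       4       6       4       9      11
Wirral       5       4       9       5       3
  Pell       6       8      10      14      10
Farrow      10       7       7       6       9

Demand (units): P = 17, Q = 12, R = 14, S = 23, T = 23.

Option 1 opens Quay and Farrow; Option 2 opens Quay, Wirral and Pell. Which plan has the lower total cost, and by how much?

Option 1 is cheaper by 91.

Option 1: {Quay, Farrow}: P→Quay 4·17=68, Q→Quay 6·12=72, R→Quay 4·14=56, S→Farrow 6·23=138, T→Farrow 9·23=207. Service 541; fixed 556; total 1097.
Option 2: {Quay, Wirral, Pell}: P→Quay 4·17=68, Q→Wirral 4·12=48, R→Quay 4·14=56, S→Wirral 5·23=115, T→Wirral 3·23=69. Service 356; fixed 832; total 1188.
Difference: |1097 − 1188| = 91.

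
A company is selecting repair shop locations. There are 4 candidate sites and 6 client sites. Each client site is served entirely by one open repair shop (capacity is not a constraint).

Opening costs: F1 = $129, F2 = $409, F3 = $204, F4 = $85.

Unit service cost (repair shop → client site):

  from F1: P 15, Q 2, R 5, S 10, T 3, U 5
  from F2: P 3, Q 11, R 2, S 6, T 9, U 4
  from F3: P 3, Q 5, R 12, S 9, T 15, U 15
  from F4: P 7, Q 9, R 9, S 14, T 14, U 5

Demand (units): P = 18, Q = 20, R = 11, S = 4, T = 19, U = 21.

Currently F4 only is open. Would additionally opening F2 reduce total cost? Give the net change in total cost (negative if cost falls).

Current service cost with {F4}: 832.
Adding F2: each client site re-picks its cheapest; new service cost 535, saving 297.
Extra fixed cost: 409. Net change = 409 − 297 = 112.
(Totals: 917 → 1029.)

No — net change +112 (cost rises by 112).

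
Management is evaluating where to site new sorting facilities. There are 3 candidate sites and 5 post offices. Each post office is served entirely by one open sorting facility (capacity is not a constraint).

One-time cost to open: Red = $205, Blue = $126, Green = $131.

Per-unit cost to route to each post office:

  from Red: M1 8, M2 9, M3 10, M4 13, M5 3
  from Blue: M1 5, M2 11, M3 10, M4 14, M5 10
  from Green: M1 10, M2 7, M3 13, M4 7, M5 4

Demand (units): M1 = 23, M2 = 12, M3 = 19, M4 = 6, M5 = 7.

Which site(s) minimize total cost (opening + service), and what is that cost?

Open Blue and Green; minimum total cost 716.

For any fixed open set, each post office goes to its cheapest open site; total = fixed + service.
{Blue, Green}: M1→Blue 5·23=115, M2→Green 7·12=84, M3→Blue 10·19=190, M4→Green 7·6=42, M5→Green 4·7=28. Service 459; fixed 257; total 716.
{Blue}: service 591 + fixed 126 = 717
{Green}: service 631 + fixed 131 = 762
{Red, Blue, Green}: M1→Blue 5·23=115, M2→Green 7·12=84, M3→Red 10·19=190, M4→Green 7·6=42, M5→Red 3·7=21. Service 452; fixed 462; total 914.
No other subset beats 716.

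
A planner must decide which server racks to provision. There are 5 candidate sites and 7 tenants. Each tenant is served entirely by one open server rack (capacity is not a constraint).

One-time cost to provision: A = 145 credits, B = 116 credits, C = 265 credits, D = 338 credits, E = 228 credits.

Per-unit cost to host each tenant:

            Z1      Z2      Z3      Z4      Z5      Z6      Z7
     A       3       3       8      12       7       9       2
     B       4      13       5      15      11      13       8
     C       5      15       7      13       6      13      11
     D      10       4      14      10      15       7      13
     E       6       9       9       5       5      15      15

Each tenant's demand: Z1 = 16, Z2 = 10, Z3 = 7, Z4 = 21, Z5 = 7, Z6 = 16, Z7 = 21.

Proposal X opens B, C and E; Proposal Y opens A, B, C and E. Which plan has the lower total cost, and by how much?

Proposal Y is cheaper by 121.

Proposal X: {B, C, E}: Z1→B 4·16=64, Z2→E 9·10=90, Z3→B 5·7=35, Z4→E 5·21=105, Z5→E 5·7=35, Z6→B 13·16=208, Z7→B 8·21=168. Service 705; fixed 609; total 1314.
Proposal Y: {A, B, C, E}: Z1→A 3·16=48, Z2→A 3·10=30, Z3→B 5·7=35, Z4→E 5·21=105, Z5→E 5·7=35, Z6→A 9·16=144, Z7→A 2·21=42. Service 439; fixed 754; total 1193.
Difference: |1314 − 1193| = 121.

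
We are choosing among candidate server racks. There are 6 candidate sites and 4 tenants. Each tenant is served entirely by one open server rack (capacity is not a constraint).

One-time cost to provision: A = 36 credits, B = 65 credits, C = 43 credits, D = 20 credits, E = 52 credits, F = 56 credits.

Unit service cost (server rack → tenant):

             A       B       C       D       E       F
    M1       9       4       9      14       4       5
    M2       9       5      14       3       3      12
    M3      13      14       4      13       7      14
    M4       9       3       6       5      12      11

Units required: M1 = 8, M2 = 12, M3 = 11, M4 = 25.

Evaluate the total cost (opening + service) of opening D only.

Each tenant is assigned to its cheapest site among the open ones.
{D}: M1→D 14·8=112, M2→D 3·12=36, M3→D 13·11=143, M4→D 5·25=125. Service 416; fixed 20; total 436.

Total cost: 436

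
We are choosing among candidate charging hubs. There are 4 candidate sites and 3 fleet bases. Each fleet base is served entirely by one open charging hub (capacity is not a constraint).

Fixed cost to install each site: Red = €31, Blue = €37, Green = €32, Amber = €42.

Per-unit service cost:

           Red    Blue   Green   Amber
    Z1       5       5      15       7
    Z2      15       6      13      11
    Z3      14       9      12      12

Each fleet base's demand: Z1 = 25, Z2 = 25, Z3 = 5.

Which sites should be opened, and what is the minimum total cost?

For any fixed open set, each fleet base goes to its cheapest open site; total = fixed + service.
{Blue}: Z1→Blue 5·25=125, Z2→Blue 6·25=150, Z3→Blue 9·5=45. Service 320; fixed 37; total 357.
{Red, Blue}: service 320 + fixed 68 = 388
{Blue, Green}: Z1→Blue 5·25=125, Z2→Blue 6·25=150, Z3→Blue 9·5=45. Service 320; fixed 69; total 389.
{Red, Blue, Green, Amber}: Z1→Red 5·25=125, Z2→Blue 6·25=150, Z3→Blue 9·5=45. Service 320; fixed 142; total 462.
No other subset beats 357.

Open Blue only; minimum total cost 357.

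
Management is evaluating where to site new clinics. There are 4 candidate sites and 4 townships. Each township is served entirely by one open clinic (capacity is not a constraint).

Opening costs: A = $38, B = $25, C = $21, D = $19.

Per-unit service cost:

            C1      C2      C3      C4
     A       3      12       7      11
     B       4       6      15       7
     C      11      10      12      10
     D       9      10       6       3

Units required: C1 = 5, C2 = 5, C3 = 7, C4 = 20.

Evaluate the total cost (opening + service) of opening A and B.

Total cost: 297

Each township is assigned to its cheapest site among the open ones.
{A, B}: C1→A 3·5=15, C2→B 6·5=30, C3→A 7·7=49, C4→B 7·20=140. Service 234; fixed 63; total 297.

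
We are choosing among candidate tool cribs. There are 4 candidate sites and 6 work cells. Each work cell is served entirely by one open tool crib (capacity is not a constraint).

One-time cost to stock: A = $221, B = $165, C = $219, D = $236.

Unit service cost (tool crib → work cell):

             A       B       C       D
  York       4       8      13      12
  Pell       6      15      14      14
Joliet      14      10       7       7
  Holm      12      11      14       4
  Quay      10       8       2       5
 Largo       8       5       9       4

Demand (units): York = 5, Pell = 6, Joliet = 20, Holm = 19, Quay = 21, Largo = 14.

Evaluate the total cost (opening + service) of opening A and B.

Total cost: 1089

Each work cell is assigned to its cheapest site among the open ones.
{A, B}: York→A 4·5=20, Pell→A 6·6=36, Joliet→B 10·20=200, Holm→B 11·19=209, Quay→B 8·21=168, Largo→B 5·14=70. Service 703; fixed 386; total 1089.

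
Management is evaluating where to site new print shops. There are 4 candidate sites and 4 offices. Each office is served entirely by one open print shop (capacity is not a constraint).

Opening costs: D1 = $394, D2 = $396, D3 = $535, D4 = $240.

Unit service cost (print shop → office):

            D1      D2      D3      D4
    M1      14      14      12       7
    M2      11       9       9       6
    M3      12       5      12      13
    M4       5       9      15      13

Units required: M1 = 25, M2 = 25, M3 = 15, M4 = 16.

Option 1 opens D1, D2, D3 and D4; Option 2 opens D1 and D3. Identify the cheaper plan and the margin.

Option 2 is cheaper by 331.

Option 1: {D1, D2, D3, D4}: M1→D4 7·25=175, M2→D4 6·25=150, M3→D2 5·15=75, M4→D1 5·16=80. Service 480; fixed 1565; total 2045.
Option 2: {D1, D3}: M1→D3 12·25=300, M2→D3 9·25=225, M3→D1 12·15=180, M4→D1 5·16=80. Service 785; fixed 929; total 1714.
Difference: |2045 − 1714| = 331.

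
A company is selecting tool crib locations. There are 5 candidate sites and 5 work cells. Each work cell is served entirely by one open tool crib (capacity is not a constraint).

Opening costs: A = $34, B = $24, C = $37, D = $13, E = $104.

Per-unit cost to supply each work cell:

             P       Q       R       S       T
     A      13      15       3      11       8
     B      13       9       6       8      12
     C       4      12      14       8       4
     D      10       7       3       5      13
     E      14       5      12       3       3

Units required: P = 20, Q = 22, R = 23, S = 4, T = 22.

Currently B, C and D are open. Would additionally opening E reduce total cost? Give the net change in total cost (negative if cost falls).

Current service cost with {B, C, D}: 411.
Adding E: each work cell re-picks its cheapest; new service cost 337, saving 74.
Extra fixed cost: 104. Net change = 104 − 74 = 30.
(Totals: 485 → 515.)

No — net change +30 (cost rises by 30).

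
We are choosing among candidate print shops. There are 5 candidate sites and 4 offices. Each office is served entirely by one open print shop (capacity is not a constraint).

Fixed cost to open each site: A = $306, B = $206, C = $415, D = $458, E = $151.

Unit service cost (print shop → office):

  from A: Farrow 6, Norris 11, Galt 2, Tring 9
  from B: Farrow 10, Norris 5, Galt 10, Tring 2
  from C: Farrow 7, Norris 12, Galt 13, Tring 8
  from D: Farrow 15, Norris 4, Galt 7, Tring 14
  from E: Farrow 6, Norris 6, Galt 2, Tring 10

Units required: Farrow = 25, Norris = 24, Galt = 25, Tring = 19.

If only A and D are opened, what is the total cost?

Each office is assigned to its cheapest site among the open ones.
{A, D}: Farrow→A 6·25=150, Norris→D 4·24=96, Galt→A 2·25=50, Tring→A 9·19=171. Service 467; fixed 764; total 1231.

Total cost: 1231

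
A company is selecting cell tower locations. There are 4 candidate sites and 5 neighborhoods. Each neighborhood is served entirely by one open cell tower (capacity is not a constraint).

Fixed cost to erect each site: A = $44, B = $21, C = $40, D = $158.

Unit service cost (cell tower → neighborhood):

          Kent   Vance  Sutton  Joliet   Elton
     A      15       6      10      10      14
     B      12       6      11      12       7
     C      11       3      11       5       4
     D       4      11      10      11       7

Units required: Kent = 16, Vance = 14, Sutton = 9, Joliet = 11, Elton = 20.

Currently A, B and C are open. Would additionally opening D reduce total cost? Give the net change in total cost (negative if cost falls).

No — net change +46 (cost rises by 46).

Current service cost with {A, B, C}: 443.
Adding D: each neighborhood re-picks its cheapest; new service cost 331, saving 112.
Extra fixed cost: 158. Net change = 158 − 112 = 46.
(Totals: 548 → 594.)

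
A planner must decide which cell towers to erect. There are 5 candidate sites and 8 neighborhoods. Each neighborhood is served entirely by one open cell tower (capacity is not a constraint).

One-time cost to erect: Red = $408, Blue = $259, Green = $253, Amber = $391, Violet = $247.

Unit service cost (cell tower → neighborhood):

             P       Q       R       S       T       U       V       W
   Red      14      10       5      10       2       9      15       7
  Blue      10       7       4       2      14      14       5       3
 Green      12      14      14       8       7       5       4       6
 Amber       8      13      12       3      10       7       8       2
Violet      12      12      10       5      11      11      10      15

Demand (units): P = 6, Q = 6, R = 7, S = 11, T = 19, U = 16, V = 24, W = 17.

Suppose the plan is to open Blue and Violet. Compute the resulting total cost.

Each neighborhood is assigned to its cheapest site among the open ones.
{Blue, Violet}: P→Blue 10·6=60, Q→Blue 7·6=42, R→Blue 4·7=28, S→Blue 2·11=22, T→Violet 11·19=209, U→Violet 11·16=176, V→Blue 5·24=120, W→Blue 3·17=51. Service 708; fixed 506; total 1214.

Total cost: 1214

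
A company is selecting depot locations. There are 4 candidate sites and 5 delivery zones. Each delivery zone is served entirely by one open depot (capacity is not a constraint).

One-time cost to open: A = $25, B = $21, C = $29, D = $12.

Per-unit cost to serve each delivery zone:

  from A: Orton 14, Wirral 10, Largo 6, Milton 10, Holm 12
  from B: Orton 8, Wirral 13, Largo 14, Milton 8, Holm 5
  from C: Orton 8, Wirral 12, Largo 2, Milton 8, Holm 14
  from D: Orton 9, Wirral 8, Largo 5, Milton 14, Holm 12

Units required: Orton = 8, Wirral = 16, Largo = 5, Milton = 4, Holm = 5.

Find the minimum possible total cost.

Minimum total cost: 307

For any fixed open set, each delivery zone goes to its cheapest open site; total = fixed + service.
{B, D}: Orton→B 8·8=64, Wirral→D 8·16=128, Largo→D 5·5=25, Milton→B 8·4=32, Holm→B 5·5=25. Service 274; fixed 33; total 307.
{B, C, D}: service 259 + fixed 62 = 321
{A, B, D}: Orton→B 8·8=64, Wirral→D 8·16=128, Largo→D 5·5=25, Milton→B 8·4=32, Holm→B 5·5=25. Service 274; fixed 58; total 332.
{A, B, C, D}: service 259 + fixed 87 = 346
No other subset beats 307.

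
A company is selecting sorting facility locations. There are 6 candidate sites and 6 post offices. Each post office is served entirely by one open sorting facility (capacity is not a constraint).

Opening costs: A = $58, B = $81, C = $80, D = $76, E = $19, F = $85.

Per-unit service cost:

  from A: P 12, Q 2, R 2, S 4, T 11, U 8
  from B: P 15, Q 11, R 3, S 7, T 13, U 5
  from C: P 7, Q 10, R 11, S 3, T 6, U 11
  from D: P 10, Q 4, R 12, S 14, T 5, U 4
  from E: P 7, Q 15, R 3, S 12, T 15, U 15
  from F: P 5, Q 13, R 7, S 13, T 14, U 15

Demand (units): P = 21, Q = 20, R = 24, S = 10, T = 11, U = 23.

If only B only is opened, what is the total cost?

Each post office is assigned to its cheapest site among the open ones.
{B}: P→B 15·21=315, Q→B 11·20=220, R→B 3·24=72, S→B 7·10=70, T→B 13·11=143, U→B 5·23=115. Service 935; fixed 81; total 1016.

Total cost: 1016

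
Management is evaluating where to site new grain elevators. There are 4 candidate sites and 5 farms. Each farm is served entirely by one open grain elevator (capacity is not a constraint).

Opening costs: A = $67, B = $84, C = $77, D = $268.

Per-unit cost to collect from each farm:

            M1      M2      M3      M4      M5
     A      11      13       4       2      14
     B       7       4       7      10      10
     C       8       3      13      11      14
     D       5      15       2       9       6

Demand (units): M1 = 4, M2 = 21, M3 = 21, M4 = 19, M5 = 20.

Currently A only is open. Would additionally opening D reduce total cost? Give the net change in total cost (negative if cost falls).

Current service cost with {A}: 719.
Adding D: each farm re-picks its cheapest; new service cost 493, saving 226.
Extra fixed cost: 268. Net change = 268 − 226 = 42.
(Totals: 786 → 828.)

No — net change +42 (cost rises by 42).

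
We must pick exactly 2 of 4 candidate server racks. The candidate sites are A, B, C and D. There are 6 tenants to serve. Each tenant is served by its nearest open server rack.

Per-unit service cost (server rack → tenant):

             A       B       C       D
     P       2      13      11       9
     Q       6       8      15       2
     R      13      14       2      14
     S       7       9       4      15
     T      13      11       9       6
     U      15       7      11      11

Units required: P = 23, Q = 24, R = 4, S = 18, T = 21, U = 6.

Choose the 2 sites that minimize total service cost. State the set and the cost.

Choose A and D; total service cost 464.

With exactly 2 open, each tenant uses its cheapest among the chosen.
{A, D}: P→A 2·23=46, Q→D 2·24=48, R→A 13·4=52, S→A 7·18=126, T→D 6·21=126, U→D 11·6=66. Service cost 464.
{A, C}: service cost 525
{C, D}: service cost 527
Among all 6 size-2 choices, {A, D} is lowest.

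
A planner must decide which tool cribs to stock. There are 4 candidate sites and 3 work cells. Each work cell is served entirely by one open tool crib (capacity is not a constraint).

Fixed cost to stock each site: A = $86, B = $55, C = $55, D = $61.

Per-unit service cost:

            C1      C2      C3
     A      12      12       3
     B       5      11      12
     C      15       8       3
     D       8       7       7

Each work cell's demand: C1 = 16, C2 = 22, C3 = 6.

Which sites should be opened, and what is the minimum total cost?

Open B and C; minimum total cost 384.

For any fixed open set, each work cell goes to its cheapest open site; total = fixed + service.
{B, C}: C1→B 5·16=80, C2→C 8·22=176, C3→C 3·6=18. Service 274; fixed 110; total 384.
{D}: service 324 + fixed 61 = 385
{B, D}: C1→B 5·16=80, C2→D 7·22=154, C3→D 7·6=42. Service 276; fixed 116; total 392.
{A, B, C, D}: C1→B 5·16=80, C2→D 7·22=154, C3→A 3·6=18. Service 252; fixed 257; total 509.
No other subset beats 384.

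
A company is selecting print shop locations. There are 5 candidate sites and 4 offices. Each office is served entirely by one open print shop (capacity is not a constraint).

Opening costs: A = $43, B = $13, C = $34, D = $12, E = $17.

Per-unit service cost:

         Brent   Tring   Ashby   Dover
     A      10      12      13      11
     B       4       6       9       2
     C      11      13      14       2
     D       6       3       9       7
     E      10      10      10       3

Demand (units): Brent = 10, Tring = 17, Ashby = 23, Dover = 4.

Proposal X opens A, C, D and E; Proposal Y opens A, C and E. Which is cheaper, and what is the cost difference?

Proposal X: {A, C, D, E}: Brent→D 6·10=60, Tring→D 3·17=51, Ashby→D 9·23=207, Dover→C 2·4=8. Service 326; fixed 106; total 432.
Proposal Y: {A, C, E}: Brent→A 10·10=100, Tring→E 10·17=170, Ashby→E 10·23=230, Dover→C 2·4=8. Service 508; fixed 94; total 602.
Difference: |432 − 602| = 170.

Proposal X is cheaper by 170.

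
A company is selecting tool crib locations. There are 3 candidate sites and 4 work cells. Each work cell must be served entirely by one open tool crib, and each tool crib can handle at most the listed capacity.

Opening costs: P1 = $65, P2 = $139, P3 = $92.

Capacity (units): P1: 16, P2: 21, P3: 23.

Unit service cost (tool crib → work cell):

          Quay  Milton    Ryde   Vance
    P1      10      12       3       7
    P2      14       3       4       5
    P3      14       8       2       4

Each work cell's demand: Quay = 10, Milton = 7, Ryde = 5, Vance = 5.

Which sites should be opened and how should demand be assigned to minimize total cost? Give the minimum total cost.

Minimum total cost: 343

Open {P1, P3}: Quay→P1 10·10=100, Milton→P3 8·7=56, Ryde→P3 2·5=10, Vance→P3 4·5=20.
Loads: P1 carries 10/16, P3 carries 17/23. Service 186; fixed 157; total 343.
Next best feasible plan costs 348.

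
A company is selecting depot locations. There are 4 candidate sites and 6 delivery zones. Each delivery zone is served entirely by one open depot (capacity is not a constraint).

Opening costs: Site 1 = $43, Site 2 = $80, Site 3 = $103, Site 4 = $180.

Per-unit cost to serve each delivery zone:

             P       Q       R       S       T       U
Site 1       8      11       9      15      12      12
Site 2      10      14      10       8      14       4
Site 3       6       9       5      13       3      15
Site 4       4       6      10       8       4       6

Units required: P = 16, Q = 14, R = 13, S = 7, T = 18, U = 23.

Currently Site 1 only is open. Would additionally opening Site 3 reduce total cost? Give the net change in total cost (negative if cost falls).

Current service cost with {Site 1}: 996.
Adding Site 3: each delivery zone re-picks its cheapest; new service cost 708, saving 288.
Extra fixed cost: 103. Net change = 103 − 288 = -185.
(Totals: 1039 → 854.)

Yes — net change −185 (cost falls by 185).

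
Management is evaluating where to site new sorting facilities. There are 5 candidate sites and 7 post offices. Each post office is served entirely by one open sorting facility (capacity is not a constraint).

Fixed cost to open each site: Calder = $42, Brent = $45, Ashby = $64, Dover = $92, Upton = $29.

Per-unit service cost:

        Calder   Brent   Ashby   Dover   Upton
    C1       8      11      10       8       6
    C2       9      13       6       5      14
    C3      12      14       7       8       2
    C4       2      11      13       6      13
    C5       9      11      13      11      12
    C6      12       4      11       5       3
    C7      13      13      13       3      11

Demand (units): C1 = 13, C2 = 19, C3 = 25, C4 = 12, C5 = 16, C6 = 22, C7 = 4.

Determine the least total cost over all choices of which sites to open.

For any fixed open set, each post office goes to its cheapest open site; total = fixed + service.
{Calder, Dover, Upton}: C1→Upton 6·13=78, C2→Dover 5·19=95, C3→Upton 2·25=50, C4→Calder 2·12=24, C5→Calder 9·16=144, C6→Upton 3·22=66, C7→Dover 3·4=12. Service 469; fixed 163; total 632.
{Calder, Upton}: service 577 + fixed 71 = 648
{Calder, Ashby, Upton}: service 520 + fixed 135 = 655
{Calder, Brent, Ashby, Dover, Upton}: C1→Upton 6·13=78, C2→Dover 5·19=95, C3→Upton 2·25=50, C4→Calder 2·12=24, C5→Calder 9·16=144, C6→Upton 3·22=66, C7→Dover 3·4=12. Service 469; fixed 272; total 741.
No other subset beats 632.

Minimum total cost: 632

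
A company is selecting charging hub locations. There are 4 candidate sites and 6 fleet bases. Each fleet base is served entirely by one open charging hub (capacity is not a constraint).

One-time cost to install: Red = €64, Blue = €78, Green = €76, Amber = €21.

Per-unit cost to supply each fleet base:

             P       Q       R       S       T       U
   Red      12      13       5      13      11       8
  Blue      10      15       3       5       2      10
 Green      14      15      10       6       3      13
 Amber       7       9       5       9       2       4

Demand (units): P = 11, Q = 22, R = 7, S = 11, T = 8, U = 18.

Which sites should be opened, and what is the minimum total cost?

For any fixed open set, each fleet base goes to its cheapest open site; total = fixed + service.
{Amber}: P→Amber 7·11=77, Q→Amber 9·22=198, R→Amber 5·7=35, S→Amber 9·11=99, T→Amber 2·8=16, U→Amber 4·18=72. Service 497; fixed 21; total 518.
{Blue, Amber}: P→Amber 7·11=77, Q→Amber 9·22=198, R→Blue 3·7=21, S→Blue 5·11=55, T→Blue 2·8=16, U→Amber 4·18=72. Service 439; fixed 99; total 538.
{Green, Amber}: P→Amber 7·11=77, Q→Amber 9·22=198, R→Amber 5·7=35, S→Green 6·11=66, T→Amber 2·8=16, U→Amber 4·18=72. Service 464; fixed 97; total 561.
{Red, Blue, Green, Amber}: P→Amber 7·11=77, Q→Amber 9·22=198, R→Blue 3·7=21, S→Blue 5·11=55, T→Blue 2·8=16, U→Amber 4·18=72. Service 439; fixed 239; total 678.
No other subset beats 518.

Open Amber only; minimum total cost 518.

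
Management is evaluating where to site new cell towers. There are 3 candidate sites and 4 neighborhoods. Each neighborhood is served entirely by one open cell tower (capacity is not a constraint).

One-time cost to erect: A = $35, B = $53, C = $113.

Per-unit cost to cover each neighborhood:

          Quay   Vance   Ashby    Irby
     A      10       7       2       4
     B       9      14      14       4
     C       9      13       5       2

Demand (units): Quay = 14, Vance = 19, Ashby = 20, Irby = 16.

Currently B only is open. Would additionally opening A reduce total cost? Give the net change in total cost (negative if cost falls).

Current service cost with {B}: 736.
Adding A: each neighborhood re-picks its cheapest; new service cost 363, saving 373.
Extra fixed cost: 35. Net change = 35 − 373 = -338.
(Totals: 789 → 451.)

Yes — net change −338 (cost falls by 338).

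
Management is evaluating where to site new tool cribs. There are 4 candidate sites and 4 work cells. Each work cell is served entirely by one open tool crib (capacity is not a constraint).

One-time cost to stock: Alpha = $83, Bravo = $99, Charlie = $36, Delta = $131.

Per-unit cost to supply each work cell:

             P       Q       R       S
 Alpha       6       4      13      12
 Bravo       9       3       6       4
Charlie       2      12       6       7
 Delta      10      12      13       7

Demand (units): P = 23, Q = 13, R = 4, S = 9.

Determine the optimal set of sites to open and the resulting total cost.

For any fixed open set, each work cell goes to its cheapest open site; total = fixed + service.
{Bravo, Charlie}: P→Charlie 2·23=46, Q→Bravo 3·13=39, R→Bravo 6·4=24, S→Bravo 4·9=36. Service 145; fixed 135; total 280.
{Alpha, Charlie}: service 185 + fixed 119 = 304
{Charlie}: service 289 + fixed 36 = 325
{Alpha, Bravo, Charlie, Delta}: P→Charlie 2·23=46, Q→Bravo 3·13=39, R→Bravo 6·4=24, S→Bravo 4·9=36. Service 145; fixed 349; total 494.
No other subset beats 280.

Open Bravo and Charlie; minimum total cost 280.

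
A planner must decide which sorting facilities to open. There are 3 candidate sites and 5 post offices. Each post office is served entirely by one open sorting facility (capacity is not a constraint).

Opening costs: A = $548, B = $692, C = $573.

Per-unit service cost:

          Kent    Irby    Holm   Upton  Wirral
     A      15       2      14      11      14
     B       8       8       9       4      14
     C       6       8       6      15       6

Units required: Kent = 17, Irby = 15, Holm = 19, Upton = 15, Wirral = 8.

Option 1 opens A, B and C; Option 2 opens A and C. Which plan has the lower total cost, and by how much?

Option 2 is cheaper by 587.

Option 1: {A, B, C}: Kent→C 6·17=102, Irby→A 2·15=30, Holm→C 6·19=114, Upton→B 4·15=60, Wirral→C 6·8=48. Service 354; fixed 1813; total 2167.
Option 2: {A, C}: Kent→C 6·17=102, Irby→A 2·15=30, Holm→C 6·19=114, Upton→A 11·15=165, Wirral→C 6·8=48. Service 459; fixed 1121; total 1580.
Difference: |2167 − 1580| = 587.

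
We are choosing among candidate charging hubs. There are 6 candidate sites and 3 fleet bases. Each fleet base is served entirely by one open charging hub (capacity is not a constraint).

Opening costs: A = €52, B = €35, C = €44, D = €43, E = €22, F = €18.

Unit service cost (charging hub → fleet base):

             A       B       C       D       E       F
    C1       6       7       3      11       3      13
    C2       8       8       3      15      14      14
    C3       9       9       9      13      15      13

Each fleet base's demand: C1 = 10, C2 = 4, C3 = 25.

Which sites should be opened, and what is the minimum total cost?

Open C only; minimum total cost 311.

For any fixed open set, each fleet base goes to its cheapest open site; total = fixed + service.
{C}: C1→C 3·10=30, C2→C 3·4=12, C3→C 9·25=225. Service 267; fixed 44; total 311.
{C, F}: service 267 + fixed 62 = 329
{C, E}: C1→C 3·10=30, C2→C 3·4=12, C3→C 9·25=225. Service 267; fixed 66; total 333.
{A, B, C, D, E, F}: service 267 + fixed 214 = 481
No other subset beats 311.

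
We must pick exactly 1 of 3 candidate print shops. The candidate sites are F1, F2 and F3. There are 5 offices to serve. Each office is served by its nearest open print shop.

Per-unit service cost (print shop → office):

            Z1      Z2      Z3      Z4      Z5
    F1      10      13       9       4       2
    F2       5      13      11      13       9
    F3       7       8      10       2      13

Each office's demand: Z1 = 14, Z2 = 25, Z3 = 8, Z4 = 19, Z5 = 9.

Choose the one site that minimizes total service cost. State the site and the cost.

Choose F3 only; total service cost 533.

With exactly 1 open, each office uses its cheapest among the chosen.
{F3}: Z1→F3 7·14=98, Z2→F3 8·25=200, Z3→F3 10·8=80, Z4→F3 2·19=38, Z5→F3 13·9=117. Service cost 533.
{F1}: service cost 631
{F2}: service cost 811
Among all 3 size-1 choices, {F3} is lowest.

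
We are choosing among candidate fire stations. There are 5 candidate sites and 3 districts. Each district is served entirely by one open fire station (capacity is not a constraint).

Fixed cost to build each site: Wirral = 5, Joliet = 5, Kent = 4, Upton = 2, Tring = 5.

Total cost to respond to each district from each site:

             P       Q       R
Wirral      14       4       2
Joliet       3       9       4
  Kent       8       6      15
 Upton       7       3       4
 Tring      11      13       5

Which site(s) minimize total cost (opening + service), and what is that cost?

Open Upton only; minimum total cost 16.

For any fixed open set, each district goes to its cheapest open site; total = fixed + service.
{Upton}: P→Upton 7, Q→Upton 3, R→Upton 4. Service 14; fixed 2; total 16.
{Joliet, Upton}: P→Joliet 3, Q→Upton 3, R→Joliet 4. Service 10; fixed 7; total 17.
{Wirral, Joliet}: service 9 + fixed 10 = 19
{Wirral, Joliet, Kent, Upton, Tring}: service 8 + fixed 21 = 29
No other subset beats 16.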